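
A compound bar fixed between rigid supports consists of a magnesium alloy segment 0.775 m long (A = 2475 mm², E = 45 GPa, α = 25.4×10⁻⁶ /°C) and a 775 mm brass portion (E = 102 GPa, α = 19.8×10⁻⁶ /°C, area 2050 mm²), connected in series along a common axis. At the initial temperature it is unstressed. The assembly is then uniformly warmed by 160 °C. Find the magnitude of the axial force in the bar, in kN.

P ≈ 526 kN (compressive)

With the walls removed the bar would change length by δ_free = Σ αᵢΔT Lᵢ = 25.4×10⁻⁶×160×775 + 19.8×10⁻⁶×160×775 = 5.605 mm.
Since the ends are fixed, an axial force P builds up, equal in every segment, with P · Σ Lᵢ/(AᵢEᵢ) = δ_free.
Σ Lᵢ/(AᵢEᵢ) = 775/(2475×45×10³) + 775/(2050×102×10³) = 1.066×10⁻⁵ mm/N.
P = 5.605 / 1.066×10⁻⁵ = 525500 N = 525.5 kN, compressive.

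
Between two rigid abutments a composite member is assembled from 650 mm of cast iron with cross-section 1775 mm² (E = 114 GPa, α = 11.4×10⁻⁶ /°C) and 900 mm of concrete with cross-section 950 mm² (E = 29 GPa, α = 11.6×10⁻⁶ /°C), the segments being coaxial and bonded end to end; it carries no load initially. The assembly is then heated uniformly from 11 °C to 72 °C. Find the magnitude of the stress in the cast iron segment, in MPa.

If the supports were absent, the total length change would be Σ αᵢΔT Lᵢ = 11.4×10⁻⁶×61×650 + 11.6×10⁻⁶×61×900 = 1.089 mm.
The walls prevent any net length change, so an axial force P (same in every segment) develops. Compatibility: P · Σ Lᵢ/(AᵢEᵢ) = δ_free.
Σ Lᵢ/(AᵢEᵢ) = 650/(1775×114×10³) + 900/(950×29×10³) = 3.588×10⁻⁵ mm/N.
Hence P = δ_free / Σ(L/AE) = 1.089/3.588×10⁻⁵ = 30.35 kN (compressive).
σ_{cast iron} = P / A = 30350 / 1775 = 17.1 MPa.

σ ≈ 17.1 MPa (compressive)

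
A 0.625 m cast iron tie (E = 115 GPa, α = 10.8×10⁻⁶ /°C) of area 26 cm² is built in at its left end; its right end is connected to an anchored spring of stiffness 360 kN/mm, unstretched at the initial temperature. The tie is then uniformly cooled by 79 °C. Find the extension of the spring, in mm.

If the spring were absent the tie would shorten by αΔT L = 10.8×10⁻⁶ × 79 × 625 = 0.5333 mm.
Let P be the tensile force in the spring. The tie extends elastically by PL/(AE) and the spring stretches by P/k; together these equal δ_free.
So P = δ_free / [L/(AE) + 1/k] = 0.5333 / [ 625/(2600×115×10³) + 1/(360×10³) ].
P = 0.5333 / 4.868×10⁻⁶ = 109500 N.
Spring extension = P/k = 109500/(360×10³) = 0.3043 mm.

δ ≈ 0.304 mm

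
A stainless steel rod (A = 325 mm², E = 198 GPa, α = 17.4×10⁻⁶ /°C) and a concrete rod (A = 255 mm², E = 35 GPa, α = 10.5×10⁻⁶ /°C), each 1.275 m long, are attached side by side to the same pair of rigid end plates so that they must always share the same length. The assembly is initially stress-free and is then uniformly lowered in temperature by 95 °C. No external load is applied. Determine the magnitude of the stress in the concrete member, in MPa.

σ ≈ 20.1 MPa (compressive)

Both members must finish at the same length. With the larger α, the stainless steel tends to over-contract; the plates restrain it, putting the stainless steel in tension and the concrete in compression. With no external load the two internal forces are equal and opposite, magnitude P.
Setting the final lengths equal and cancelling L: (α₁ − α₂)ΔT = P/(A₁E₁) + P/(A₂E₂).
|α₁ − α₂|·ΔT = 6.9×10⁻⁶ × 95 = 0.0006555.
1/(A₁E₁) + 1/(A₂E₂) = 1/(325×198×10³) + 1/(255×35×10³) = 1.276×10⁻⁷ N⁻¹.
So P = 0.0006555 / 1.276×10⁻⁷ = 5.138 kN.
σ_{concrete} = P/A₂ = 5138/255 = 20.15 MPa, compressive.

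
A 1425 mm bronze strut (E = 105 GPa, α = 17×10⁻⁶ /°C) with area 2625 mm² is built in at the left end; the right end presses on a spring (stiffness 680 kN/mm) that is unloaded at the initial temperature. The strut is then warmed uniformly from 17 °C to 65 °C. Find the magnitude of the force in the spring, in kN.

P ≈ 175 kN

If the spring were absent the strut would lengthen by αΔT L = 17×10⁻⁶ × 48 × 1425 = 1.163 mm.
Let P be the compressive force at the spring. The strut shortens elastically by PL/(AE) and the spring compresses by P/k; together these equal δ_free.
P [ L/(AE) + 1/k ] = δ_free → P [ 1425/(2625×105×10³) + 1/(680×10³) ] = 1.163.
P = 1.163 / 6.641×10⁻⁶ = 175100 N.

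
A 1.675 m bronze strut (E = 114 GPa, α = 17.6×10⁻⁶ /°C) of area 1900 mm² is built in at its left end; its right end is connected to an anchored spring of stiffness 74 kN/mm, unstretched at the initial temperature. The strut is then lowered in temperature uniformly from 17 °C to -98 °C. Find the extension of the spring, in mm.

δ ≈ 2.16 mm

The unrestrained thermal change is αΔT L = 17.6×10⁻⁶ × 115 × 1675 = 3.39 mm.
Let P be the tensile force in the spring. The strut extends elastically by PL/(AE) and the spring stretches by P/k; together these equal δ_free.
P [ L/(AE) + 1/k ] = δ_free → P [ 1675/(1900×114×10³) + 1/(74×10³) ] = 3.39.
P = 3.39 / 2.125×10⁻⁵ = 159600 N.
Spring extension = P/k = 159600/(74×10³) = 2.156 mm.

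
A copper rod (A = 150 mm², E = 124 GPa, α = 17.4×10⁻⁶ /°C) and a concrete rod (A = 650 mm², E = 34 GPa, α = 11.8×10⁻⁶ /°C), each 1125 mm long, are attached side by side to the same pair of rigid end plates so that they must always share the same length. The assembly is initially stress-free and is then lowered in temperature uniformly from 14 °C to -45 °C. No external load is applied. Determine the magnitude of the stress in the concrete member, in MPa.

Both members must finish at the same length. With the larger α, the copper tends to over-contract; the plates restrain it, putting the copper in tension and the concrete in compression. With no external load the two internal forces are equal and opposite, magnitude P.
Setting the final lengths equal and cancelling L: (α₁ − α₂)ΔT = P/(A₁E₁) + P/(A₂E₂).
|α₁ − α₂|·ΔT = 5.6×10⁻⁶ × 59 = 0.0003304.
1/(A₁E₁) + 1/(A₂E₂) = 1/(150×124×10³) + 1/(650×34×10³) = 9.901×10⁻⁸ N⁻¹.
So P = 0.0003304 / 9.901×10⁻⁸ = 3.337 kN.
σ_{concrete} = P/A₂ = 3337/650 = 5.134 MPa, compressive.

σ ≈ 5.13 MPa (compressive)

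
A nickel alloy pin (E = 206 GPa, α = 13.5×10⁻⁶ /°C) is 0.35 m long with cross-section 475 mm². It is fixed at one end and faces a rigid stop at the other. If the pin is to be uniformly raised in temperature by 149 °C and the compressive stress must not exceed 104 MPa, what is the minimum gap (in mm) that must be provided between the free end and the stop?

Free expansion if unrestrained: δ_free = αΔT L = 13.5×10⁻⁶ × 149 × 350 = 0.704 mm.
At the allowable stress the elastic shortening the wall may impose is σL/E = 104 × 350 / (206×10³) = 0.1767 mm.
The gap must absorb the remainder: g_min = 0.704 − 0.1767 = 0.5273 mm.

g ≈ 0.527 mm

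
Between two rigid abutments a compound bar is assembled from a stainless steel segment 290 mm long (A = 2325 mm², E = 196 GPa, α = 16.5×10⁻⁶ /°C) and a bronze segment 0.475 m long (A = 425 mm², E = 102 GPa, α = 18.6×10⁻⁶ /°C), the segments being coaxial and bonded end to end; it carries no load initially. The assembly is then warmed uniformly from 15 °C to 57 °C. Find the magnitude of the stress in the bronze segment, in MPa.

σ ≈ 116 MPa (compressive)

Free thermal expansion of the whole bar: Σ αᵢΔT Lᵢ = 16.5×10⁻⁶×42×290 + 18.6×10⁻⁶×42×475 = 0.572 mm.
The rigid supports impose zero overall length change; the single axial force P common to all segments must satisfy P Σ Lᵢ/(AᵢEᵢ) = δ_free.
Σ Lᵢ/(AᵢEᵢ) = 290/(2325×196×10³) + 475/(425×102×10³) = 1.159×10⁻⁵ mm/N.
P = 0.572 / 1.159×10⁻⁵ = 49340 N = 49.34 kN, compressive.
σ_{bronze} = P / A = 49340 / 425 = 116.1 MPa.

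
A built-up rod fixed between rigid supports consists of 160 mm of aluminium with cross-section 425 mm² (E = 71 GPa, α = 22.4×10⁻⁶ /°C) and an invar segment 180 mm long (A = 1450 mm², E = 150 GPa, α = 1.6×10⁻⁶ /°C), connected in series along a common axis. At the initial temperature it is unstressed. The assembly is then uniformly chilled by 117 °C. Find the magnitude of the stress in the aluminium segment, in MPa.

σ ≈ 174 MPa (tensile)

With the walls removed the bar would change length by δ_free = Σ αᵢΔT Lᵢ = 22.4×10⁻⁶×117×160 + 1.6×10⁻⁶×117×180 = 0.453 mm.
Since the ends are fixed, an axial force P builds up, equal in every segment, with P · Σ Lᵢ/(AᵢEᵢ) = δ_free.
The series flexibility is Σ Lᵢ/(AᵢEᵢ) = 160/(425×71×10³) + 180/(1450×150×10³) = 6.13×10⁻⁶ mm/N.
So P = 0.453 / 6.13×10⁻⁶ = 73.9 kN, tensile.
σ_{aluminium} = P / A = 73900 / 425 = 173.9 MPa.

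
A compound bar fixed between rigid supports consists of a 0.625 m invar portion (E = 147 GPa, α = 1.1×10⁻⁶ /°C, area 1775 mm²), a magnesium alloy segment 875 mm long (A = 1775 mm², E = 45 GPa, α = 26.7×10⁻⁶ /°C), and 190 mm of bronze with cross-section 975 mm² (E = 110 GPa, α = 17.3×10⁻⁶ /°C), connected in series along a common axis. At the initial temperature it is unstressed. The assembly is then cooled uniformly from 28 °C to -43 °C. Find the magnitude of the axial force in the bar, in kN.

P ≈ 128 kN (tensile)

If the supports were absent, the total length change would be Σ αᵢΔT Lᵢ = 1.1×10⁻⁶×71×625 + 26.7×10⁻⁶×71×875 + 17.3×10⁻⁶×71×190 = 1.941 mm.
The rigid supports impose zero overall length change; the single axial force P common to all segments must satisfy P Σ Lᵢ/(AᵢEᵢ) = δ_free.
The series flexibility is Σ Lᵢ/(AᵢEᵢ) = 625/(1775×147×10³) + 875/(1775×45×10³) + 190/(975×110×10³) = 1.512×10⁻⁵ mm/N.
P = 1.941 / 1.512×10⁻⁵ = 128400 N = 128.4 kN, tensile.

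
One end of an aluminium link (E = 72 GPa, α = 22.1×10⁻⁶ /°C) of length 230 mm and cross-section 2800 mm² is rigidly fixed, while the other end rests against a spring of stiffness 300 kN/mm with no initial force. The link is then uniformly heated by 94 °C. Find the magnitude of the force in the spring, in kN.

Free thermal expansion: δ_free = αΔT L = 22.1×10⁻⁶ × 94 × 230 = 0.4778 mm.
With a force P in the spring, the elastic change of the link is PL/(AE) and that of the spring is P/k; compatibility requires their sum to equal δ_free.
So P = δ_free / [L/(AE) + 1/k] = 0.4778 / [ 230/(2800×72×10³) + 1/(300×10³) ].
P = 0.4778 / 4.474×10⁻⁶ = 106800 N.

P ≈ 107 kN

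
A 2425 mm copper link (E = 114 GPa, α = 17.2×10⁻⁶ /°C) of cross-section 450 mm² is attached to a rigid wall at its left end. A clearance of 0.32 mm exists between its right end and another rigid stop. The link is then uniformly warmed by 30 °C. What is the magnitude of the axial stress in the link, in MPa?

If the wall were absent the link would grow by αΔT L = 17.2×10⁻⁶ × 30 × 2425 = 1.251 mm.
This exceeds the 0.32 mm gap, so the wall pushes back. The portion of expansion that must be recovered elastically is δ_free − gap = 1.251 − 0.32 = 0.9313 mm.
So σ = E(δ_free − g)/L = 114×10³ × 0.9313/2425 = 43.78 MPa.

σ ≈ 43.8 MPa (compressive)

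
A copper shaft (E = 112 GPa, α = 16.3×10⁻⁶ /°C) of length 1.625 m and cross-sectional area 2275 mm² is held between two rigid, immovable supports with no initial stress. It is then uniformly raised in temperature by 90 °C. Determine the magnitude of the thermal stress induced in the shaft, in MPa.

σ ≈ 164 MPa (compressive)

The supports are rigid, so the total axial strain is zero. The restrained thermal strain is ε = αΔT = 16.3×10⁻⁶ × 90 = 1467×10⁻⁶.
σ = EαΔT = 112×10³ × 16.3×10⁻⁶ × 90 = 164.3 MPa (compressive; the shaft is trying to expand).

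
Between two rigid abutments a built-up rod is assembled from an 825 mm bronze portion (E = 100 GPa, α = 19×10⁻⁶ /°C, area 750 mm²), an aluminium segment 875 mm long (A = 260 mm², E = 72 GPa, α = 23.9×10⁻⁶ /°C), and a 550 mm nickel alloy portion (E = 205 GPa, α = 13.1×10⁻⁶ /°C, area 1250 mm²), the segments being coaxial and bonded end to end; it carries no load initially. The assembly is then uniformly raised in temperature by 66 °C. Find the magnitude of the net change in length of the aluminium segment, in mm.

With the walls removed the bar would change length by δ_free = Σ αᵢΔT Lᵢ = 19×10⁻⁶×66×825 + 23.9×10⁻⁶×66×875 + 13.1×10⁻⁶×66×550 = 2.89 mm.
Since the ends are fixed, an axial force P builds up, equal in every segment, with P · Σ Lᵢ/(AᵢEᵢ) = δ_free.
The series flexibility is Σ Lᵢ/(AᵢEᵢ) = 825/(750×100×10³) + 875/(260×72×10³) + 550/(1250×205×10³) = 5.989×10⁻⁵ mm/N.
Hence P = δ_free / Σ(L/AE) = 2.89/5.989×10⁻⁵ = 48.26 kN (compressive).
For the aluminium segment, free thermal change = 23.9×10⁻⁶×66×875 = 1.38 mm and elastic change from P = 48260×875/(260×72×10³) = 2.256 mm; these oppose, so the net change is 0.876 mm (segment shortens).

|ΔL| ≈ 0.876 mm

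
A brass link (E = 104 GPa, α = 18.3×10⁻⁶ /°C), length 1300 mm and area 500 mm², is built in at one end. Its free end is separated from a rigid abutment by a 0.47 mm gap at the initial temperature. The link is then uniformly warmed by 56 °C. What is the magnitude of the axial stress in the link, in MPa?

Free thermal elongation = αΔT L = 18.3×10⁻⁶ × 56 × 1300 = 1.332 mm.
This exceeds the 0.47 mm gap, so the wall pushes back. The portion of expansion that must be recovered elastically is δ_free − gap = 1.332 − 0.47 = 0.8622 mm.
Compatibility: PL/(AE) = 0.8622 mm, so σ = P/A = E × (0.8622/1300) = 68.98 MPa.

σ ≈ 69 MPa (compressive)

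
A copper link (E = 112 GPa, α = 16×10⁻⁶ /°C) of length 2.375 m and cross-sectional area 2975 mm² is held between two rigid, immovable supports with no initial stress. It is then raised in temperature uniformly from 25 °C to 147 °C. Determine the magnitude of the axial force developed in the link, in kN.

With zero net strain, σ = E·αΔT = 112 GPa × 16×10⁻⁶ × 122 = 218.6 MPa.
P = AEαΔT = 2975 × 112×10³ × 16×10⁻⁶ × 122 = 650.4 kN (compressive).

P ≈ 650 kN (compressive)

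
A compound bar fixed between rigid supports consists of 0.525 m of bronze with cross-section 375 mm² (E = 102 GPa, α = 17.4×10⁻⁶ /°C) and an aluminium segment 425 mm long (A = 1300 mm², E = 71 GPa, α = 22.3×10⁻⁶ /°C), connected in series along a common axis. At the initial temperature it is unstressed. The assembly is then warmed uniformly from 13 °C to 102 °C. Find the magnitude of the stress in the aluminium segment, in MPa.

σ ≈ 69.5 MPa (compressive)

With the walls removed the bar would change length by δ_free = Σ αᵢΔT Lᵢ = 17.4×10⁻⁶×89×525 + 22.3×10⁻⁶×89×425 = 1.657 mm.
Since the ends are fixed, an axial force P builds up, equal in every segment, with P · Σ Lᵢ/(AᵢEᵢ) = δ_free.
The series flexibility is Σ Lᵢ/(AᵢEᵢ) = 525/(375×102×10³) + 425/(1300×71×10³) = 1.833×10⁻⁵ mm/N.
P = 1.657 / 1.833×10⁻⁵ = 90370 N = 90.37 kN, compressive.
σ_{aluminium} = P / A = 90370 / 1300 = 69.52 MPa.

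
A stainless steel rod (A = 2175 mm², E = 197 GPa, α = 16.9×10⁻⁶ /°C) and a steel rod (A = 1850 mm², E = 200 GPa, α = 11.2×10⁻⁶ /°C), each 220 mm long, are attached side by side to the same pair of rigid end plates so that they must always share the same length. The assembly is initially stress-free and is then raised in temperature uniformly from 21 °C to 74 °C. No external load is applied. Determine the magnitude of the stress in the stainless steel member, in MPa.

σ ≈ 27.6 MPa (compressive)

The stainless steel has the larger α, so on heating it would change length more than the steel if both were free. The rigid plates force a common final length, so the stainless steel is put into compression and the steel into tension, with equal and opposite forces P (no external load).
Compatibility of the two members (thermal + elastic change equal): (α₁ − α₂)ΔT = P·[1/(A₁E₁) + 1/(A₂E₂)].
|α₁ − α₂|·ΔT = 5.7×10⁻⁶ × 53 = 0.0003021.
1/(A₁E₁) + 1/(A₂E₂) = 1/(2175×197×10³) + 1/(1850×200×10³) = 5.037×10⁻⁹ N⁻¹.
So P = 0.0003021 / 5.037×10⁻⁹ = 59.98 kN.
σ_{stainless steel} = P/A₁ = 59980/2175 = 27.58 MPa, compressive.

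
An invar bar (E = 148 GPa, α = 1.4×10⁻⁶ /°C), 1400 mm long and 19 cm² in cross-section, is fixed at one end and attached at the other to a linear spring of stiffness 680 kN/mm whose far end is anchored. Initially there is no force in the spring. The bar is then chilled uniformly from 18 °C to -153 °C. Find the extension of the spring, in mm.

Free thermal contraction: δ_free = αΔT L = 1.4×10⁻⁶ × 171 × 1400 = 0.3352 mm.
Let P be the tensile force in the spring. The bar extends elastically by PL/(AE) and the spring stretches by P/k; together these equal δ_free.
P [ L/(AE) + 1/k ] = δ_free → P [ 1400/(1900×148×10³) + 1/(680×10³) ] = 0.3352.
P = 0.3352 / 6.449×10⁻⁶ = 51970 N.
Spring extension = P/k = 51970/(680×10³) = 0.07642 mm.

δ ≈ 0.0764 mm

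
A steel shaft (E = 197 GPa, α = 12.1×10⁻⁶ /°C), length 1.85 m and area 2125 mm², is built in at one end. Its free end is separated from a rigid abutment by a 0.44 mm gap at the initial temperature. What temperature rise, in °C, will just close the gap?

The gap closes when αΔT L = 0.44 mm, since the shaft is still unstressed at that instant.
So ΔT = g/(αL) = 0.44/(12.1×10⁻⁶ × 1850) = 19.66 °C.

ΔT ≈ 19.7 °C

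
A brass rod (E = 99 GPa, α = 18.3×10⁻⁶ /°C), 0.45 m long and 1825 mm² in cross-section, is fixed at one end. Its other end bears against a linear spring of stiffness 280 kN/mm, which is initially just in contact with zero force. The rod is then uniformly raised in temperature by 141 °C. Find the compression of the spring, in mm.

δ ≈ 0.684 mm

The unrestrained thermal change is αΔT L = 18.3×10⁻⁶ × 141 × 450 = 1.161 mm.
Let P be the compressive force at the spring. The rod shortens elastically by PL/(AE) and the spring compresses by P/k; together these equal δ_free.
P [ L/(AE) + 1/k ] = δ_free → P [ 450/(1825×99×10³) + 1/(280×10³) ] = 1.161.
P = 1.161 / 6.062×10⁻⁶ = 191500 N.
Spring compression = P/k = 191500/(280×10³) = 0.6841 mm.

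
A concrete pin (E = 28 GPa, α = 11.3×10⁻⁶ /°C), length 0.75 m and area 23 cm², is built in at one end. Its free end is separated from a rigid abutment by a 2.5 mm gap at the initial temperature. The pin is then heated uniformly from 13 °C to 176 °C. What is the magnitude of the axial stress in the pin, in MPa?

Unrestrained expansion: δ_free = αΔT L = 11.3×10⁻⁶ × 163 × 750 = 1.381 mm.
This is smaller than the 2.5 mm clearance, so the pin expands freely without reaching the stop — the stress is zero.

σ ≈ 0 MPa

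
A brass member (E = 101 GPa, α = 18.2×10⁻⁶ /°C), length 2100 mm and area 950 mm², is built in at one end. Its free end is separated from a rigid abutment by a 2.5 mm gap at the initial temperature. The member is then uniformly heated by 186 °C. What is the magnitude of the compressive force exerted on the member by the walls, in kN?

If the wall were absent the member would grow by αΔT L = 18.2×10⁻⁶ × 186 × 2100 = 7.109 mm.
After closing the 2.5 mm clearance, 7.109 − 2.5 = 4.609 mm of expansion remains to be suppressed by the wall.
Compatibility: PL/(AE) = 4.609 mm, so σ = P/A = E × (4.609/2100) = 221.7 MPa.
P = σA = 221.7 × 950 = 210.6 kN.

P ≈ 211 kN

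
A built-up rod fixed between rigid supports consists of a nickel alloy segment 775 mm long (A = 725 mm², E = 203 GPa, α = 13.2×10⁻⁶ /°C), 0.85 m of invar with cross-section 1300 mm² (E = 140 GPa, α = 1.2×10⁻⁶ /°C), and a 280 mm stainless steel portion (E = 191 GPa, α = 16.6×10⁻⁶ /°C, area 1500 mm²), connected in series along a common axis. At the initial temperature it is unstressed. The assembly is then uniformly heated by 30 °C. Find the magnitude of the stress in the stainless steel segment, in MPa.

σ ≈ 29.1 MPa (compressive)

If the supports were absent, the total length change would be Σ αᵢΔT Lᵢ = 13.2×10⁻⁶×30×775 + 1.2×10⁻⁶×30×850 + 16.6×10⁻⁶×30×280 = 0.4769 mm.
Since the ends are fixed, an axial force P builds up, equal in every segment, with P · Σ Lᵢ/(AᵢEᵢ) = δ_free.
Σ Lᵢ/(AᵢEᵢ) = 775/(725×203×10³) + 850/(1300×140×10³) + 280/(1500×191×10³) = 1.091×10⁻⁵ mm/N.
So P = 0.4769 / 1.091×10⁻⁵ = 43.7 kN, compressive.
σ_{stainless steel} = P / A = 43700 / 1500 = 29.13 MPa.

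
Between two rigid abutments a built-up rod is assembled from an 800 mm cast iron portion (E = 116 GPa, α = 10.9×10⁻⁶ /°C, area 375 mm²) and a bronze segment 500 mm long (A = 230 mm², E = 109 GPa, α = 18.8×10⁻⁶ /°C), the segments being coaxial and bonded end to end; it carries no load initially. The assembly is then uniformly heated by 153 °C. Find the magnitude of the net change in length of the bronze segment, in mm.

|ΔL| ≈ 0.00415 mm

Free thermal expansion of the whole bar: Σ αᵢΔT Lᵢ = 10.9×10⁻⁶×153×800 + 18.8×10⁻⁶×153×500 = 2.772 mm.
The walls prevent any net length change, so an axial force P (same in every segment) develops. Compatibility: P · Σ Lᵢ/(AᵢEᵢ) = δ_free.
Σ Lᵢ/(AᵢEᵢ) = 800/(375×116×10³) + 500/(230×109×10³) = 3.833×10⁻⁵ mm/N.
P = 2.772 / 3.833×10⁻⁵ = 72320 N = 72.32 kN, compressive.
For the bronze segment, free thermal change = 18.8×10⁻⁶×153×500 = 1.438 mm and elastic change from P = 72320×500/(230×109×10³) = 1.442 mm; these oppose, so the net change is 0.00415 mm (segment shortens).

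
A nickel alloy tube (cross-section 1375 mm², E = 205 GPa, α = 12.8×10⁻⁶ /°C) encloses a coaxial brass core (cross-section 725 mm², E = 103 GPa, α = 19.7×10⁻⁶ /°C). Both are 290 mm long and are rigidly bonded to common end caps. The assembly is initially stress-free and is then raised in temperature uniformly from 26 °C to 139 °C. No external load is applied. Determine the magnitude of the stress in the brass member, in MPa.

σ ≈ 63.5 MPa (compressive)

Equilibrium of a rigid end plate with no external load gives equal and opposite internal forces ±P in the two members. Since α_{brass} > α_{nickel alloy}, heating drives the brass into compression and the nickel alloy into tension.
Equating the net (thermal + elastic) strains gives |α₁ − α₂|·ΔT = P·[1/(A₁E₁) + 1/(A₂E₂)].
|α₁ − α₂|·ΔT = 6.9×10⁻⁶ × 113 = 0.0007797.
1/(A₁E₁) + 1/(A₂E₂) = 1/(1375×205×10³) + 1/(725×103×10³) = 1.694×10⁻⁸ N⁻¹.
So P = 0.0007797 / 1.694×10⁻⁸ = 46.03 kN.
σ_{brass} = P/A₂ = 46030/725 = 63.49 MPa, compressive.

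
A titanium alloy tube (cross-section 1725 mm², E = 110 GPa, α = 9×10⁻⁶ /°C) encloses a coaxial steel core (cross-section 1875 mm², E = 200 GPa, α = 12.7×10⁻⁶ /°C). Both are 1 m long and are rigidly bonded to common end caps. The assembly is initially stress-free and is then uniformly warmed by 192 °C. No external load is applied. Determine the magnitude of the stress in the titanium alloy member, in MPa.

σ ≈ 51.9 MPa (tensile)

The steel has the larger α, so on heating it would change length more than the titanium alloy if both were free. The rigid plates force a common final length, so the steel is put into compression and the titanium alloy into tension, with equal and opposite forces P (no external load).
Equating the net (thermal + elastic) strains gives |α₁ − α₂|·ΔT = P·[1/(A₁E₁) + 1/(A₂E₂)].
|α₁ − α₂|·ΔT = 3.7×10⁻⁶ × 192 = 0.0007104.
1/(A₁E₁) + 1/(A₂E₂) = 1/(1725×110×10³) + 1/(1875×200×10³) = 7.937×10⁻⁹ N⁻¹.
P = 0.0007104 / 7.937×10⁻⁹ = 89510 N = 89.51 kN.
σ_{titanium alloy} = P/A₁ = 89510/1725 = 51.89 MPa, tensile.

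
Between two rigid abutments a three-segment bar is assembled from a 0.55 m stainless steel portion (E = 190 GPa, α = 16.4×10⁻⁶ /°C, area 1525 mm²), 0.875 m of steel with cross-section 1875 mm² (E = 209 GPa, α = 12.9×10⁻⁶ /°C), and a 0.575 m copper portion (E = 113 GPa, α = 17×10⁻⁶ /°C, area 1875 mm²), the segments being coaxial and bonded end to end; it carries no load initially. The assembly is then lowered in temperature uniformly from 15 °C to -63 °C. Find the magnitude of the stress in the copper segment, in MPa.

σ ≈ 183 MPa (tensile)

If the supports were absent, the total length change would be Σ αᵢΔT Lᵢ = 16.4×10⁻⁶×78×550 + 12.9×10⁻⁶×78×875 + 17×10⁻⁶×78×575 = 2.346 mm.
The rigid supports impose zero overall length change; the single axial force P common to all segments must satisfy P Σ Lᵢ/(AᵢEᵢ) = δ_free.
The series flexibility is Σ Lᵢ/(AᵢEᵢ) = 550/(1525×190×10³) + 875/(1875×209×10³) + 575/(1875×113×10³) = 6.845×10⁻⁶ mm/N.
Hence P = δ_free / Σ(L/AE) = 2.346/6.845×10⁻⁶ = 342.8 kN (tensile).
σ_{copper} = P / A = 342800 / 1875 = 182.8 MPa.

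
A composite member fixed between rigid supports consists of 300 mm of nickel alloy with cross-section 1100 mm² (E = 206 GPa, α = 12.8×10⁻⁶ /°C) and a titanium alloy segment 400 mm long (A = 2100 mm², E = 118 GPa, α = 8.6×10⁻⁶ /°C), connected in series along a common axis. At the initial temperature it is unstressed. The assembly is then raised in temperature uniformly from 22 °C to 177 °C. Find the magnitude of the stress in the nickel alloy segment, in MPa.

σ ≈ 349 MPa (compressive)

With the walls removed the bar would change length by δ_free = Σ αᵢΔT Lᵢ = 12.8×10⁻⁶×155×300 + 8.6×10⁻⁶×155×400 = 1.128 mm.
The walls prevent any net length change, so an axial force P (same in every segment) develops. Compatibility: P · Σ Lᵢ/(AᵢEᵢ) = δ_free.
The series flexibility is Σ Lᵢ/(AᵢEᵢ) = 300/(1100×206×10³) + 400/(2100×118×10³) = 2.938×10⁻⁶ mm/N.
P = 1.128 / 2.938×10⁻⁶ = 384100 N = 384.1 kN, compressive.
σ_{nickel alloy} = P / A = 384100 / 1100 = 349.1 MPa.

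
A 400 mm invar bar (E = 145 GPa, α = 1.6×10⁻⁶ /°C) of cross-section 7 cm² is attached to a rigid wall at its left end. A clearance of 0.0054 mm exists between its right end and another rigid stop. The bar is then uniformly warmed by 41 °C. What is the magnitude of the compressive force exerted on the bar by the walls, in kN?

If the wall were absent the bar would grow by αΔT L = 1.6×10⁻⁶ × 41 × 400 = 0.02624 mm.
The gap closes (δ_free > 0.0054 mm) and the wall then resists a further 0.02624 − 0.0054 = 0.02084 mm of expansion.
So σ = E(δ_free − g)/L = 145×10³ × 0.02084/400 = 7.554 MPa.
P = σA = 7.554 × 700 = 5.288 kN.

P ≈ 5.29 kN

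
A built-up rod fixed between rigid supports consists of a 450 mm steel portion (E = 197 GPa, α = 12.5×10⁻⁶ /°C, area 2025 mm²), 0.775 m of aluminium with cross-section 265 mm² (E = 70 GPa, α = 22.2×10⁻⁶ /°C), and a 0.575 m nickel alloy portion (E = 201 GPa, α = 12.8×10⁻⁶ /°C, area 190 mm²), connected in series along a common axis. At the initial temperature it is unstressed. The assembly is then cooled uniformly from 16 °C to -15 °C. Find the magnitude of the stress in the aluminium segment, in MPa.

With the walls removed the bar would change length by δ_free = Σ αᵢΔT Lᵢ = 12.5×10⁻⁶×31×450 + 22.2×10⁻⁶×31×775 + 12.8×10⁻⁶×31×575 = 0.9359 mm.
The rigid supports impose zero overall length change; the single axial force P common to all segments must satisfy P Σ Lᵢ/(AᵢEᵢ) = δ_free.
The series flexibility is Σ Lᵢ/(AᵢEᵢ) = 450/(2025×197×10³) + 775/(265×70×10³) + 575/(190×201×10³) = 5.796×10⁻⁵ mm/N.
Hence P = δ_free / Σ(L/AE) = 0.9359/5.796×10⁻⁵ = 16.15 kN (tensile).
σ_{aluminium} = P / A = 16150 / 265 = 60.93 MPa.

σ ≈ 60.9 MPa (tensile)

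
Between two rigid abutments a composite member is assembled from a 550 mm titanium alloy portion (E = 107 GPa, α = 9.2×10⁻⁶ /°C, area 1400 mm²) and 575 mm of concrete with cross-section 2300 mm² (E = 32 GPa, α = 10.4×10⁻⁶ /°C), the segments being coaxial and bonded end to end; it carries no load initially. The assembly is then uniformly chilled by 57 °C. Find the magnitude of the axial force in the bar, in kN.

If the supports were absent, the total length change would be Σ αᵢΔT Lᵢ = 9.2×10⁻⁶×57×550 + 10.4×10⁻⁶×57×575 = 0.6293 mm.
The walls prevent any net length change, so an axial force P (same in every segment) develops. Compatibility: P · Σ Lᵢ/(AᵢEᵢ) = δ_free.
Σ Lᵢ/(AᵢEᵢ) = 550/(1400×107×10³) + 575/(2300×32×10³) = 1.148×10⁻⁵ mm/N.
Hence P = δ_free / Σ(L/AE) = 0.6293/1.148×10⁻⁵ = 54.8 kN (tensile).

P ≈ 54.8 kN (tensile)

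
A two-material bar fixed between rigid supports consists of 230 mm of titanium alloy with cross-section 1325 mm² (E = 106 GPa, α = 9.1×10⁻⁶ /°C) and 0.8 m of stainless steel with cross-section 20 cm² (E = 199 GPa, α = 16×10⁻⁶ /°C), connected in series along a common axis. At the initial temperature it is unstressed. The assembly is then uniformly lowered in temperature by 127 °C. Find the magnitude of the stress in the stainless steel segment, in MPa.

σ ≈ 259 MPa (tensile)

Free thermal contraction of the whole bar: Σ αᵢΔT Lᵢ = 9.1×10⁻⁶×127×230 + 16×10⁻⁶×127×800 = 1.891 mm.
The rigid supports impose zero overall length change; the single axial force P common to all segments must satisfy P Σ Lᵢ/(AᵢEᵢ) = δ_free.
The series flexibility is Σ Lᵢ/(AᵢEᵢ) = 230/(1325×106×10³) + 800/(2000×199×10³) = 3.648×10⁻⁶ mm/N.
P = 1.891 / 3.648×10⁻⁶ = 518500 N = 518.5 kN, tensile.
σ_{stainless steel} = P / A = 518500 / 2000 = 259.3 MPa.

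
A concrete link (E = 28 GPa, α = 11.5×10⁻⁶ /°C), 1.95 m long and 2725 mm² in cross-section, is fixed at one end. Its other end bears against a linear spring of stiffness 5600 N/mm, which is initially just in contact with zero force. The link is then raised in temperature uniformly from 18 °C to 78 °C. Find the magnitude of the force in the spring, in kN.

P ≈ 6.59 kN

If the spring were absent the link would lengthen by αΔT L = 11.5×10⁻⁶ × 60 × 1950 = 1.345 mm.
Let P be the compressive force at the spring. The link shortens elastically by PL/(AE) and the spring compresses by P/k; together these equal δ_free.
So P = δ_free / [L/(AE) + 1/k] = 1.345 / [ 1950/(2725×28×10³) + 1/(5600) ].
P = 1.345 / 0.0002041 = 6591 N.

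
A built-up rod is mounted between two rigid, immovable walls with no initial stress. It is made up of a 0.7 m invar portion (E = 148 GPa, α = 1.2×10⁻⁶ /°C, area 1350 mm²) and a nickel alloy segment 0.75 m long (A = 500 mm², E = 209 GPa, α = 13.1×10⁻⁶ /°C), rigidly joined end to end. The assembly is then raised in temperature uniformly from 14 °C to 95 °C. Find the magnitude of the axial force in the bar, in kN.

P ≈ 80.9 kN (compressive)

If the supports were absent, the total length change would be Σ αᵢΔT Lᵢ = 1.2×10⁻⁶×81×700 + 13.1×10⁻⁶×81×750 = 0.8639 mm.
The rigid supports impose zero overall length change; the single axial force P common to all segments must satisfy P Σ Lᵢ/(AᵢEᵢ) = δ_free.
Σ Lᵢ/(AᵢEᵢ) = 700/(1350×148×10³) + 750/(500×209×10³) = 1.068×10⁻⁵ mm/N.
So P = 0.8639 / 1.068×10⁻⁵ = 80.88 kN, compressive.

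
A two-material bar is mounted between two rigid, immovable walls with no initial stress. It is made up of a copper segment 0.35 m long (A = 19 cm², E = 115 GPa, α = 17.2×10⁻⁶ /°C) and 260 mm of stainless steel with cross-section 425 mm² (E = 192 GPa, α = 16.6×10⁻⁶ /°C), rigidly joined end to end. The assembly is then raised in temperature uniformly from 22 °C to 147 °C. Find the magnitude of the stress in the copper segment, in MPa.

σ ≈ 142 MPa (compressive)

Free thermal expansion of the whole bar: Σ αᵢΔT Lᵢ = 17.2×10⁻⁶×125×350 + 16.6×10⁻⁶×125×260 = 1.292 mm.
The walls prevent any net length change, so an axial force P (same in every segment) develops. Compatibility: P · Σ Lᵢ/(AᵢEᵢ) = δ_free.
Σ Lᵢ/(AᵢEᵢ) = 350/(1900×115×10³) + 260/(425×192×10³) = 4.788×10⁻⁶ mm/N.
So P = 1.292 / 4.788×10⁻⁶ = 269.8 kN, compressive.
σ_{copper} = P / A = 269800 / 1900 = 142 MPa.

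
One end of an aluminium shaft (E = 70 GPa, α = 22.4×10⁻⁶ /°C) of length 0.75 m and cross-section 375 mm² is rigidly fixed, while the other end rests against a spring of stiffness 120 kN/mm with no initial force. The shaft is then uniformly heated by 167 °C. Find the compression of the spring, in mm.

The unrestrained thermal change is αΔT L = 22.4×10⁻⁶ × 167 × 750 = 2.806 mm.
Let P be the compressive force at the spring. The shaft shortens elastically by PL/(AE) and the spring compresses by P/k; together these equal δ_free.
P [ L/(AE) + 1/k ] = δ_free → P [ 750/(375×70×10³) + 1/(120×10³) ] = 2.806.
P = 2.806 / 3.69×10⁻⁵ = 76020 N.
Spring compression = P/k = 76020/(120×10³) = 0.6335 mm.

δ ≈ 0.634 mm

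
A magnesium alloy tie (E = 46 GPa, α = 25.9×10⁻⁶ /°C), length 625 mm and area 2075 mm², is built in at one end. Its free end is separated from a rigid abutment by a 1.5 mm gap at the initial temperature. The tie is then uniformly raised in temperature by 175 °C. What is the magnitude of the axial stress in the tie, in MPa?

Unrestrained expansion: δ_free = αΔT L = 25.9×10⁻⁶ × 175 × 625 = 2.833 mm.
The gap closes (δ_free > 1.5 mm) and the wall then resists a further 2.833 − 1.5 = 1.333 mm of expansion.
Compatibility: PL/(AE) = 1.333 mm, so σ = P/A = E × (1.333/625) = 98.09 MPa.

σ ≈ 98.1 MPa (compressive)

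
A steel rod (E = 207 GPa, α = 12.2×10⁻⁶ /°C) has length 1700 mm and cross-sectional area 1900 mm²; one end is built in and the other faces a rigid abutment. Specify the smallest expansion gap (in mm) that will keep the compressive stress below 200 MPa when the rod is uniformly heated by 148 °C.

With no wall the rod would lengthen by αΔT L = 12.2×10⁻⁶ × 148 × 1700 = 3.07 mm.
At the allowable stress the elastic shortening the wall may impose is σL/E = 200 × 1700 / (207×10³) = 1.643 mm.
The gap must absorb the remainder: g_min = 3.07 − 1.643 = 1.427 mm.

g ≈ 1.43 mm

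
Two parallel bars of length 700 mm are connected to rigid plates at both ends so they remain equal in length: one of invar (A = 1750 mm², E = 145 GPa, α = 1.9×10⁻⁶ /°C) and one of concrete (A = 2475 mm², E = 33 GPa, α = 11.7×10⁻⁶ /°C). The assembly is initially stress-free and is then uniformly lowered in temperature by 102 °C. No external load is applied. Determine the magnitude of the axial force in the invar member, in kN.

Equilibrium of a rigid end plate with no external load gives equal and opposite internal forces ±P in the two members. Since α_{concrete} > α_{invar}, cooling drives the concrete into tension and the invar into compression.
Setting the final lengths equal and cancelling L: (α₁ − α₂)ΔT = P/(A₁E₁) + P/(A₂E₂).
|α₁ − α₂|·ΔT = 9.8×10⁻⁶ × 102 = 0.0009996.
1/(A₁E₁) + 1/(A₂E₂) = 1/(1750×145×10³) + 1/(2475×33×10³) = 1.618×10⁻⁸ N⁻¹.
So P = 0.0009996 / 1.618×10⁻⁸ = 61.76 kN.

P ≈ 61.8 kN (compressive in the invar)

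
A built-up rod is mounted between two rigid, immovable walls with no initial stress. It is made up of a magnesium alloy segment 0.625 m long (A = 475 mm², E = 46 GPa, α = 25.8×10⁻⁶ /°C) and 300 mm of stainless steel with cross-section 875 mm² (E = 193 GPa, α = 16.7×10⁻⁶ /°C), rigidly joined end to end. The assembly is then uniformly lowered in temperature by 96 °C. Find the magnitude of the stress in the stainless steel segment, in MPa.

σ ≈ 76.3 MPa (tensile)

With the walls removed the bar would change length by δ_free = Σ αᵢΔT Lᵢ = 25.8×10⁻⁶×96×625 + 16.7×10⁻⁶×96×300 = 2.029 mm.
The rigid supports impose zero overall length change; the single axial force P common to all segments must satisfy P Σ Lᵢ/(AᵢEᵢ) = δ_free.
The series flexibility is Σ Lᵢ/(AᵢEᵢ) = 625/(475×46×10³) + 300/(875×193×10³) = 3.038×10⁻⁵ mm/N.
Hence P = δ_free / Σ(L/AE) = 2.029/3.038×10⁻⁵ = 66.78 kN (tensile).
σ_{stainless steel} = P / A = 66780 / 875 = 76.33 MPa.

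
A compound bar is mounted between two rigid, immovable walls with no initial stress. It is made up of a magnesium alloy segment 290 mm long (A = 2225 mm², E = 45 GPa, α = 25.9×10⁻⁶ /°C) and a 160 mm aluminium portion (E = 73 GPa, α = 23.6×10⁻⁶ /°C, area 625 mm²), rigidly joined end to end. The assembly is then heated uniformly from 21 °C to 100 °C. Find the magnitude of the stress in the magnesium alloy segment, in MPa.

Free thermal expansion of the whole bar: Σ αᵢΔT Lᵢ = 25.9×10⁻⁶×79×290 + 23.6×10⁻⁶×79×160 = 0.8917 mm.
The walls prevent any net length change, so an axial force P (same in every segment) develops. Compatibility: P · Σ Lᵢ/(AᵢEᵢ) = δ_free.
The series flexibility is Σ Lᵢ/(AᵢEᵢ) = 290/(2225×45×10³) + 160/(625×73×10³) = 6.403×10⁻⁶ mm/N.
P = 0.8917 / 6.403×10⁻⁶ = 139300 N = 139.3 kN, compressive.
σ_{magnesium alloy} = P / A = 139300 / 2225 = 62.59 MPa.

σ ≈ 62.6 MPa (compressive)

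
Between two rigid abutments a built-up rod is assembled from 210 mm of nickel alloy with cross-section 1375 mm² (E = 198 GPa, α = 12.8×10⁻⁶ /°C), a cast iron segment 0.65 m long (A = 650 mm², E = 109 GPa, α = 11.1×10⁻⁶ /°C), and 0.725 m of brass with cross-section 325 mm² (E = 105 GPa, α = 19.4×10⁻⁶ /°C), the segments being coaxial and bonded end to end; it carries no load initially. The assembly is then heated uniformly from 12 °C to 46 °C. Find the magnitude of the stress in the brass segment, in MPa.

With the walls removed the bar would change length by δ_free = Σ αᵢΔT Lᵢ = 12.8×10⁻⁶×34×210 + 11.1×10⁻⁶×34×650 + 19.4×10⁻⁶×34×725 = 0.8149 mm.
Since the ends are fixed, an axial force P builds up, equal in every segment, with P · Σ Lᵢ/(AᵢEᵢ) = δ_free.
Σ Lᵢ/(AᵢEᵢ) = 210/(1375×198×10³) + 650/(650×109×10³) + 725/(325×105×10³) = 3.119×10⁻⁵ mm/N.
Hence P = δ_free / Σ(L/AE) = 0.8149/3.119×10⁻⁵ = 26.13 kN (compressive).
σ_{brass} = P / A = 26130 / 325 = 80.39 MPa.

σ ≈ 80.4 MPa (compressive)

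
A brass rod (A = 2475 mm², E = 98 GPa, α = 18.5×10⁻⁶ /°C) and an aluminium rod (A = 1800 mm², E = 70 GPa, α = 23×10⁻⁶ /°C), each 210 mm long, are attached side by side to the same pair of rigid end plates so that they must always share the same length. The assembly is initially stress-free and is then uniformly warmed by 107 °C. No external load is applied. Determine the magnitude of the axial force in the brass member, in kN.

Equilibrium of a rigid end plate with no external load gives equal and opposite internal forces ±P in the two members. Since α_{aluminium} > α_{brass}, heating drives the aluminium into compression and the brass into tension.
Compatibility of the two members (thermal + elastic change equal): (α₁ − α₂)ΔT = P·[1/(A₁E₁) + 1/(A₂E₂)].
|α₁ − α₂|·ΔT = 4.5×10⁻⁶ × 107 = 0.0004815.
1/(A₁E₁) + 1/(A₂E₂) = 1/(2475×98×10³) + 1/(1800×70×10³) = 1.206×10⁻⁸ N⁻¹.
P = 0.0004815 / 1.206×10⁻⁸ = 39930 N = 39.93 kN.

P ≈ 39.9 kN (tensile in the brass)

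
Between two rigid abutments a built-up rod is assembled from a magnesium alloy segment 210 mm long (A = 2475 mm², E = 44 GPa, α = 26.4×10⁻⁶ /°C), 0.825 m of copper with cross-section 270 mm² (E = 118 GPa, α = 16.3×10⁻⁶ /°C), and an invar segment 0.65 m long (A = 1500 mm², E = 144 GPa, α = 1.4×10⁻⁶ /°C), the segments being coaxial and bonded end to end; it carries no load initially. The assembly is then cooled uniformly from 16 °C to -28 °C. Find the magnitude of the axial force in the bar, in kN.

P ≈ 28.4 kN (tensile)

If the supports were absent, the total length change would be Σ αᵢΔT Lᵢ = 26.4×10⁻⁶×44×210 + 16.3×10⁻⁶×44×825 + 1.4×10⁻⁶×44×650 = 0.8757 mm.
The walls prevent any net length change, so an axial force P (same in every segment) develops. Compatibility: P · Σ Lᵢ/(AᵢEᵢ) = δ_free.
The series flexibility is Σ Lᵢ/(AᵢEᵢ) = 210/(2475×44×10³) + 825/(270×118×10³) + 650/(1500×144×10³) = 3.083×10⁻⁵ mm/N.
So P = 0.8757 / 3.083×10⁻⁵ = 28.4 kN, tensile.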